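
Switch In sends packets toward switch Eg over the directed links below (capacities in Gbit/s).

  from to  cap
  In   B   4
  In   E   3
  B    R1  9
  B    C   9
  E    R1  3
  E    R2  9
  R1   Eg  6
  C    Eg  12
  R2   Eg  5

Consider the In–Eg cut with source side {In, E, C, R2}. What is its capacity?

24

Edges leaving {In, E, C, R2}: In→B (4), E→R1 (3), C→Eg (12), R2→Eg (5).
Cut capacity = 4 + 3 + 12 + 5 = 24.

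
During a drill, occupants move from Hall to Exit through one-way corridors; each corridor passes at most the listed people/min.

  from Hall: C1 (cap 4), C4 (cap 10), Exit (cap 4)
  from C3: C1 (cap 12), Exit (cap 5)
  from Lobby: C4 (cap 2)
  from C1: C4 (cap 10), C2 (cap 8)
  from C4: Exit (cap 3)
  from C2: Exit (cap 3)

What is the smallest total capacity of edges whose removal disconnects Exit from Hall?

Augment Hall→Exit: bottleneck 4, flow now 4.
Augment Hall→C4→Exit: bottleneck 3, flow now 7.
Augment Hall→C1→C2→Exit: bottleneck 3, flow now 10.
No augmenting path remains; maximum flow = 10.
By max-flow min-cut, the minimum cut capacity equals the max flow.
In the residual graph, reachable from Hall: {Hall, C1, C4, C2}.
Min-cut edges: Hall→Exit (4), C4→Exit (3), C2→Exit (3); capacity 4 + 3 + 3 = 10.

10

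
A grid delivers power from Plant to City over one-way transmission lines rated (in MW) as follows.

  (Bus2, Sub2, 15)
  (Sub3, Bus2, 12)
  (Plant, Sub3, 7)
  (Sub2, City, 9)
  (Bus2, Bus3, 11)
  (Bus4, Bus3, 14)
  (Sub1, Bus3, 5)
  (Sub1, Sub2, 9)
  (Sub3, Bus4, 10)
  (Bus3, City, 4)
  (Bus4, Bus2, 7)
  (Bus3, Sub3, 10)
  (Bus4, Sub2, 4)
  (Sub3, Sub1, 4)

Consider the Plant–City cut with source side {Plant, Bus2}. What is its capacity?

Edges leaving {Plant, Bus2}: Plant→Sub3 (7), Bus2→Bus3 (11), Bus2→Sub2 (15).
Cut capacity = 7 + 11 + 15 = 33.

33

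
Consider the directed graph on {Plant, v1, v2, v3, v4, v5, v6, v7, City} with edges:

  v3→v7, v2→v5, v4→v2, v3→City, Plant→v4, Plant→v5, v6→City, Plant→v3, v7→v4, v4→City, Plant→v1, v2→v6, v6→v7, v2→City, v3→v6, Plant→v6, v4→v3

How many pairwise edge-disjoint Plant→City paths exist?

Assign every edge capacity 1; by Menger, the answer equals the max flow.
Path Plant→v3→City (+1); total 1.
Path Plant→v4→City (+1); total 2.
Path Plant→v6→City (+1); total 3.
No residual Plant→City path; max flow = 3.
Certifying cut of size 3: {Plant→v3, Plant→v4, Plant→v6}.

3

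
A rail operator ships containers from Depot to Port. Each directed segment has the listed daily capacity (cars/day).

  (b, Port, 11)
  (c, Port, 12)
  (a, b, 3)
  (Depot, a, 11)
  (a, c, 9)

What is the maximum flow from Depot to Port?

Augment Depot→a→b→Port: bottleneck 3, flow now 3.
Augment Depot→a→c→Port: bottleneck 8, flow now 11.
No augmenting path remains; maximum flow = 11.
In the residual graph, reachable from Depot: {Depot}.
Min-cut edges: Depot→a (11); capacity 11 = 11.
This cut is saturated, so no flow can exceed 11.

11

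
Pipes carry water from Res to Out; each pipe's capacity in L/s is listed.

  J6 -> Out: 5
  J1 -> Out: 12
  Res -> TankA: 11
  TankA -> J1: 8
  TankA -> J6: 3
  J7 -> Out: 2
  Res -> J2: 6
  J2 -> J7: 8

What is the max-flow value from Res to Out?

13

Augment Res→TankA→J6→Out: bottleneck 3, flow now 3.
Augment Res→TankA→J1→Out: bottleneck 8, flow now 11.
Augment Res→J2→J7→Out: bottleneck 2, flow now 13.
No augmenting path remains; maximum flow = 13.
In the residual graph, reachable from Res: {Res, J2, J7}.
Min-cut edges: Res→TankA (11), J7→Out (2); capacity 11 + 2 = 13.
This cut is saturated, so no flow can exceed 13.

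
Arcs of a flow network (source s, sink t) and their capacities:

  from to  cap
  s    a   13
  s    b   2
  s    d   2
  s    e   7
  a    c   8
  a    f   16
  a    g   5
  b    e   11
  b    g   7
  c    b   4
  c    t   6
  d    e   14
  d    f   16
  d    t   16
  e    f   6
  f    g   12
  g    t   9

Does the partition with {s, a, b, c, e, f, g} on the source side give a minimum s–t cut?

Given cut capacity: 2 + 6 + 9 = 17.
Augment s→d→t: bottleneck 2, flow now 2.
Augment s→a→c→t: bottleneck 6, flow now 8.
Augment s→a→g→t: bottleneck 5, flow now 13.
Augment s→b→g→t: bottleneck 2, flow now 15.
Augment s→a→f→g→t: bottleneck 2, flow now 17.
No augmenting path remains; maximum flow = 17.
Cut capacity 17 equals the max flow, so it is a minimum cut.

Yes — it is a minimum cut (capacity 17).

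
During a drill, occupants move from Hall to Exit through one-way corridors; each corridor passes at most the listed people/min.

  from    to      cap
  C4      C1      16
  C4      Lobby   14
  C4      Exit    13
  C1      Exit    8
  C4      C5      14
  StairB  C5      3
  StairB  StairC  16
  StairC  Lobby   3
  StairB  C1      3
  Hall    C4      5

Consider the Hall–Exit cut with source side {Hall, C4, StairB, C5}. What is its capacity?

Edges leaving {Hall, C4, StairB, C5}: C4→C1 (16), C4→Lobby (14), C4→Exit (13), StairB→C1 (3), StairB→StairC (16).
Cut capacity = 16 + 14 + 13 + 3 + 16 = 62.

62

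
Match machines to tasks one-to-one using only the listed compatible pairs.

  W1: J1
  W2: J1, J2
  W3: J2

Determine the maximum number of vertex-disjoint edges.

Unit-capacity flow: source→left, listed edges, right→sink; max matching = max flow.
Augmenting path W1→J1 (+1); matched 1.
Augmenting path W2→J2 (+1); matched 2.
No augmenting path remains; maximum matching = 2.
König certificate: {J1, J2} is a vertex cover of size 2 (every listed pair touches it), so no matching can be larger.

2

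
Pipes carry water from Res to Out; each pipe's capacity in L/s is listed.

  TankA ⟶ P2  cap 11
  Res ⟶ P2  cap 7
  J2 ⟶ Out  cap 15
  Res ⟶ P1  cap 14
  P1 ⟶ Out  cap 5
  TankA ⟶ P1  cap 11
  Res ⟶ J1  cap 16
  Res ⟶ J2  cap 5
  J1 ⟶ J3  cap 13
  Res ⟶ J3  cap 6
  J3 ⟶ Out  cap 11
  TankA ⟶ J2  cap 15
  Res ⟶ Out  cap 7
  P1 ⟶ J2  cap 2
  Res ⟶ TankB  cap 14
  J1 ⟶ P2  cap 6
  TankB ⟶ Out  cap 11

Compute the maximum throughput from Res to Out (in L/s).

Augment Res→Out: bottleneck 7, flow now 7.
Augment Res→P1→Out: bottleneck 5, flow now 12.
Augment Res→J2→Out: bottleneck 5, flow now 17.
Augment Res→J3→Out: bottleneck 6, flow now 23.
Augment Res→TankB→Out: bottleneck 11, flow now 34.
Augment Res→P1→J2→Out: bottleneck 2, flow now 36.
Augment Res→J1→J3→Out: bottleneck 5, flow now 41.
No augmenting path remains; maximum flow = 41.
In the residual graph, reachable from Res: {Res, P1, J1, P2, J3, TankB}.
Min-cut edges: Res→J2 (5), Res→Out (7), P1→J2 (2), P1→Out (5), J3→Out (11), TankB→Out (11); capacity 5 + 7 + 2 + 5 + 11 + 11 = 41.
This cut is saturated, so no flow can exceed 41.

41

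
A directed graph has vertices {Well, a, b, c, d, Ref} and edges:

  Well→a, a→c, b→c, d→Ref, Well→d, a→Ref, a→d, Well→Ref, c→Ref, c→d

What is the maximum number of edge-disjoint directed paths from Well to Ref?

Assign every edge capacity 1; by Menger, the answer equals the max flow.
Path Well→Ref (+1); total 1.
Path Well→a→Ref (+1); total 2.
Path Well→d→Ref (+1); total 3.
No residual Well→Ref path; max flow = 3.
Certifying cut of size 3: {Well→Ref, Well→a, Well→d}.

3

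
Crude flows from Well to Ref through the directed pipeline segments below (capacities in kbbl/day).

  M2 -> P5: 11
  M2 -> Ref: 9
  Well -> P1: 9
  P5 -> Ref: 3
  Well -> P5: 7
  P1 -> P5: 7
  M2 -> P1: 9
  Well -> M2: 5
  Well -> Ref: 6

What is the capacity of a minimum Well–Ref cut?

14

Augment Well→Ref: bottleneck 6, flow now 6.
Augment Well→M2→Ref: bottleneck 5, flow now 11.
Augment Well→P5→Ref: bottleneck 3, flow now 14.
No augmenting path remains; maximum flow = 14.
By max-flow min-cut, the minimum cut capacity equals the max flow.
In the residual graph, reachable from Well: {Well, P1, P5}.
Min-cut edges: Well→M2 (5), Well→Ref (6), P5→Ref (3); capacity 5 + 6 + 3 = 14.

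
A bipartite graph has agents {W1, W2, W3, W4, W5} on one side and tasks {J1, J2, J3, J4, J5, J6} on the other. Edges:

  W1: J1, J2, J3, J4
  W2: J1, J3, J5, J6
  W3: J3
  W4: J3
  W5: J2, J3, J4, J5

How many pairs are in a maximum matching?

Unit-capacity flow: source→left, listed edges, right→sink; max matching = max flow.
Augmenting path W1→J1 (+1); matched 1.
Augmenting path W2→J3 (+1); matched 2.
Augmenting path W5→J2 (+1); matched 3.
Augmenting path W3→J3→W2→J5 (+1); matched 4.
No augmenting path remains; maximum matching = 4.
König certificate: {W1, W2, W5, J3} is a vertex cover of size 4 (every listed pair touches it), so no matching can be larger.

4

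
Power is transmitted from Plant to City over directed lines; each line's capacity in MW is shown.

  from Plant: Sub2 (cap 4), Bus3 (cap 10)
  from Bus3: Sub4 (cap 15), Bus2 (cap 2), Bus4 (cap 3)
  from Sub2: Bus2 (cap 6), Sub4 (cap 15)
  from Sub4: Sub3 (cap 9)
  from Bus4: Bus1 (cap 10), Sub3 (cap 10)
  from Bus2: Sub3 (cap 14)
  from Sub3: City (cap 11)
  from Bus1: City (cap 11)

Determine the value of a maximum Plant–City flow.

Augment Plant→Bus3→Sub4→Sub3→City: bottleneck 9, flow now 9.
Augment Plant→Bus3→Bus4→Sub3→City: bottleneck 1, flow now 10.
Augment Plant→Sub2→Bus2→Sub3→City: bottleneck 1, flow now 11.
Augment Plant→Sub2→Sub4→Bus3→Bus4→Bus1→City: bottleneck 2, flow now 13. (uses reverse residual edge)
Augment Plant→Sub2→Bus2→Sub3→Bus4→Bus1→City: bottleneck 1, flow now 14. (uses reverse residual edge)
No augmenting path remains; maximum flow = 14.
In the residual graph, reachable from Plant: {Plant}.
Min-cut edges: Plant→Bus3 (10), Plant→Sub2 (4); capacity 10 + 4 = 14.
This cut is saturated, so no flow can exceed 14.

14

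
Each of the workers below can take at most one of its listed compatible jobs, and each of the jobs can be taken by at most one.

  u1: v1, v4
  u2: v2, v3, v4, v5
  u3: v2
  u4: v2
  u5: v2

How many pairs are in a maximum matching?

Unit-capacity flow: source→left, listed edges, right→sink; max matching = max flow.
Augmenting path u1→v1 (+1); matched 1.
Augmenting path u2→v2 (+1); matched 2.
Augmenting path u3→v2→u2→v3 (+1); matched 3.
No augmenting path remains; maximum matching = 3.
König certificate: {u1, u2, v2} is a vertex cover of size 3 (every listed pair touches it), so no matching can be larger.

3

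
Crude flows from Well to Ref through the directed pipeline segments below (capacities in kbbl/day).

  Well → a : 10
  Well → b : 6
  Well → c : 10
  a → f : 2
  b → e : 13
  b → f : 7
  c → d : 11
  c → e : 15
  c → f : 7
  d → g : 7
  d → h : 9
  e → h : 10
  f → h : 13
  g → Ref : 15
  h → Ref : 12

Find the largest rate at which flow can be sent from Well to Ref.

18

Augment Well→a→f→h→Ref: bottleneck 2, flow now 2.
Augment Well→b→e→h→Ref: bottleneck 6, flow now 8.
Augment Well→c→d→g→Ref: bottleneck 7, flow now 15.
Augment Well→c→d→h→Ref: bottleneck 3, flow now 18.
No augmenting path remains; maximum flow = 18.
In the residual graph, reachable from Well: {Well, a}.
Min-cut edges: Well→b (6), Well→c (10), a→f (2); capacity 6 + 10 + 2 = 18.
This cut is saturated, so no flow can exceed 18.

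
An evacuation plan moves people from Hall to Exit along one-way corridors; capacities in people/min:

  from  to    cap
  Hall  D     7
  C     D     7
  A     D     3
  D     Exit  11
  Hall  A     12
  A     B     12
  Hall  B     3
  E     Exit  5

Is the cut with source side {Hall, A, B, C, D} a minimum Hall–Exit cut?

Given cut capacity: 11 = 11.
Augment Hall→D→Exit: bottleneck 7, flow now 7.
Augment Hall→A→D→Exit: bottleneck 3, flow now 10.
No augmenting path remains; maximum flow = 10.
In the residual graph, reachable from Hall: {Hall, A, B}.
Min-cut edges: Hall→D (7), A→D (3); capacity 7 + 3 = 10.
Cut capacity 11 exceeds the max flow 10, so it is not minimum.

No — its capacity is 11, but the minimum cut has capacity 10.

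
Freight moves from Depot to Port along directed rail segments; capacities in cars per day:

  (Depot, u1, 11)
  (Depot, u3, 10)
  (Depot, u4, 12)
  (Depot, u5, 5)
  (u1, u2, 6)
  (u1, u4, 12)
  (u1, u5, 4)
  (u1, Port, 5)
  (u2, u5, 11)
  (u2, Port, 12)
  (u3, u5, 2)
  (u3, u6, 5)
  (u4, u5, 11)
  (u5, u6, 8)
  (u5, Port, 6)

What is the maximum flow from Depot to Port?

17

Augment Depot→u1→Port: bottleneck 5, flow now 5.
Augment Depot→u5→Port: bottleneck 5, flow now 10.
Augment Depot→u1→u2→Port: bottleneck 6, flow now 16.
Augment Depot→u3→u5→Port: bottleneck 1, flow now 17.
No augmenting path remains; maximum flow = 17.
In the residual graph, reachable from Depot: {Depot, u3, u4, u5, u6}.
Min-cut edges: Depot→u1 (11), u5→Port (6); capacity 11 + 6 = 17.
This cut is saturated, so no flow can exceed 17.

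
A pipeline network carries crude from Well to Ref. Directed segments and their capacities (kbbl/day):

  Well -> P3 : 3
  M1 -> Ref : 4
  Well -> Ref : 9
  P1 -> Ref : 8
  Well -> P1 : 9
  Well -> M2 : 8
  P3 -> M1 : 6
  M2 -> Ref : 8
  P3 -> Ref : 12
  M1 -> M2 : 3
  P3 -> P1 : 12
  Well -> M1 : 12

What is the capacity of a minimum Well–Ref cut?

Augment Well→Ref: bottleneck 9, flow now 9.
Augment Well→P3→Ref: bottleneck 3, flow now 12.
Augment Well→M1→Ref: bottleneck 4, flow now 16.
Augment Well→P1→Ref: bottleneck 8, flow now 24.
Augment Well→M2→Ref: bottleneck 8, flow now 32.
No augmenting path remains; maximum flow = 32.
By max-flow min-cut, the minimum cut capacity equals the max flow.
In the residual graph, reachable from Well: {Well, M1, P1, M2}.
Min-cut edges: Well→P3 (3), Well→Ref (9), M1→Ref (4), P1→Ref (8), M2→Ref (8); capacity 3 + 9 + 4 + 8 + 8 = 32.

32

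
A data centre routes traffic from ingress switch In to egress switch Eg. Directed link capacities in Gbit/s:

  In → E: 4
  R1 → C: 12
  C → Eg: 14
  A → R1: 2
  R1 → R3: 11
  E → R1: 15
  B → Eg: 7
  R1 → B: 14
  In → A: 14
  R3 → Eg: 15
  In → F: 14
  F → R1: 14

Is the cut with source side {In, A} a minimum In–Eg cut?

Yes — it is a minimum cut (capacity 20).

Given cut capacity: 4 + 14 + 2 = 20.
Augment In→A→R1→R3→Eg: bottleneck 2, flow now 2.
Augment In→E→R1→R3→Eg: bottleneck 4, flow now 6.
Augment In→F→R1→R3→Eg: bottleneck 5, flow now 11.
Augment In→F→R1→B→Eg: bottleneck 7, flow now 18.
Augment In→F→R1→C→Eg: bottleneck 2, flow now 20.
No augmenting path remains; maximum flow = 20.
Cut capacity 20 equals the max flow, so it is a minimum cut.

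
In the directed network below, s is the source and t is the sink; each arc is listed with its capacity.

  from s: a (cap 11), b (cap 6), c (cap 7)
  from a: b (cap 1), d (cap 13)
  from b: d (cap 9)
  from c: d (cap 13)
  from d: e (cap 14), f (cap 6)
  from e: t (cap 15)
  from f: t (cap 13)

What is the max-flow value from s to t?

Augment s→a→d→e→t: bottleneck 11, flow now 11.
Augment s→b→d→e→t: bottleneck 3, flow now 14.
Augment s→b→d→f→t: bottleneck 3, flow now 17.
Augment s→c→d→f→t: bottleneck 3, flow now 20.
No augmenting path remains; maximum flow = 20.
In the residual graph, reachable from s: {s, a, b, c, d}.
Min-cut edges: d→e (14), d→f (6); capacity 14 + 6 = 20.
This cut is saturated, so no flow can exceed 20.

20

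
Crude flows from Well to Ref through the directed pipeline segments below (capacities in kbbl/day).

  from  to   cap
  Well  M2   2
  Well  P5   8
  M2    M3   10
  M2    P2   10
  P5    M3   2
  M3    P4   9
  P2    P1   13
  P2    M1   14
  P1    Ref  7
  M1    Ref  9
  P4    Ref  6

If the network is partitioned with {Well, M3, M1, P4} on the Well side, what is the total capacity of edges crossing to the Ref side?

25

Edges leaving {Well, M3, M1, P4}: Well→M2 (2), Well→P5 (8), M1→Ref (9), P4→Ref (6).
Cut capacity = 2 + 8 + 9 + 6 = 25.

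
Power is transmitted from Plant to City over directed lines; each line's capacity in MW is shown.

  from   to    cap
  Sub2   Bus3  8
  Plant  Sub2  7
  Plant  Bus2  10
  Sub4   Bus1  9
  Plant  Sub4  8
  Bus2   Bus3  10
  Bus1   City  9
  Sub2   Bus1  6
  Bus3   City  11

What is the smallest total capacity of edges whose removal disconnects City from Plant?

20

Augment Plant→Sub4→Bus1→City: bottleneck 8, flow now 8.
Augment Plant→Sub2→Bus3→City: bottleneck 7, flow now 15.
Augment Plant→Bus2→Bus3→City: bottleneck 4, flow now 19.
Augment Plant→Bus2→Bus3→Sub2→Bus1→City: bottleneck 1, flow now 20. (uses reverse residual edge)
No augmenting path remains; maximum flow = 20.
By max-flow min-cut, the minimum cut capacity equals the max flow.
In the residual graph, reachable from Plant: {Plant, Sub4, Sub2, Bus2, Bus3, Bus1}.
Min-cut edges: Bus3→City (11), Bus1→City (9); capacity 11 + 9 = 20.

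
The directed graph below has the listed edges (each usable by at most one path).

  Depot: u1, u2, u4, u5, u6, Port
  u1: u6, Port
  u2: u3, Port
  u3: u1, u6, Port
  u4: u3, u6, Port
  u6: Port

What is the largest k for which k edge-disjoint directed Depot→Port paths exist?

Assign every edge capacity 1; by Menger, the answer equals the max flow.
Path Depot→Port (+1); total 1.
Path Depot→u1→Port (+1); total 2.
Path Depot→u2→Port (+1); total 3.
Path Depot→u4→Port (+1); total 4.
Path Depot→u6→Port (+1); total 5.
No residual Depot→Port path; max flow = 5.
Certifying cut of size 5: {Depot→Port, Depot→u1, Depot→u2, Depot→u4, Depot→u6}.

5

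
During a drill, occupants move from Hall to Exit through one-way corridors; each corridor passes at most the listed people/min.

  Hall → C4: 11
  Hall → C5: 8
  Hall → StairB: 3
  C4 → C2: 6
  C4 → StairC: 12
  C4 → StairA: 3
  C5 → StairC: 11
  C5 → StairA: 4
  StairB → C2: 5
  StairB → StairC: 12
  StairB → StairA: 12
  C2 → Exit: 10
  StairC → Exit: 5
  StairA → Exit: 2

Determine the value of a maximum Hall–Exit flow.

Augment Hall→C4→C2→Exit: bottleneck 6, flow now 6.
Augment Hall→C4→StairC→Exit: bottleneck 5, flow now 11.
Augment Hall→C5→StairA→Exit: bottleneck 2, flow now 13.
Augment Hall→StairB→C2→Exit: bottleneck 3, flow now 16.
No augmenting path remains; maximum flow = 16.
In the residual graph, reachable from Hall: {Hall, C4, C5, StairC, StairA}.
Min-cut edges: Hall→StairB (3), C4→C2 (6), StairC→Exit (5), StairA→Exit (2); capacity 3 + 6 + 5 + 2 = 16.
This cut is saturated, so no flow can exceed 16.

16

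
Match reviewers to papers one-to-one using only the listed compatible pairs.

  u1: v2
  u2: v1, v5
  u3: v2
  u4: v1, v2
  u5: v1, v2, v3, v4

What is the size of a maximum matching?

Unit-capacity flow: source→left, listed edges, right→sink; max matching = max flow.
Augmenting path u1→v2 (+1); matched 1.
Augmenting path u2→v1 (+1); matched 2.
Augmenting path u5→v3 (+1); matched 3.
Augmenting path u4→v1→u2→v5 (+1); matched 4.
No augmenting path remains; maximum matching = 4.
König certificate: {u2, u4, u5, v2} is a vertex cover of size 4 (every listed pair touches it), so no matching can be larger.

4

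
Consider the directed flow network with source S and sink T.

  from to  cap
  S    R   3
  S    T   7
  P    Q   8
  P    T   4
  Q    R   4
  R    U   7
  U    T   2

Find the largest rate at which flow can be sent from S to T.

Augment S→T: bottleneck 7, flow now 7.
Augment S→R→U→T: bottleneck 2, flow now 9.
No augmenting path remains; maximum flow = 9.
In the residual graph, reachable from S: {S, R, U}.
Min-cut edges: S→T (7), U→T (2); capacity 7 + 2 = 9.
This cut is saturated, so no flow can exceed 9.

9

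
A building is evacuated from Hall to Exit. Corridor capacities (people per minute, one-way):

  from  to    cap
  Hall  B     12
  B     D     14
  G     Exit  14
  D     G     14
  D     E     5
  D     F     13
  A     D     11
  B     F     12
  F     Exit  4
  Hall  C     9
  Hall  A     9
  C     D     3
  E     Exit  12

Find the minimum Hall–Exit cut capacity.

23

Augment Hall→B→F→Exit: bottleneck 4, flow now 4.
Augment Hall→A→D→E→Exit: bottleneck 5, flow now 9.
Augment Hall→A→D→G→Exit: bottleneck 4, flow now 13.
Augment Hall→B→D→G→Exit: bottleneck 8, flow now 21.
Augment Hall→C→D→G→Exit: bottleneck 2, flow now 23.
No augmenting path remains; maximum flow = 23.
By max-flow min-cut, the minimum cut capacity equals the max flow.
In the residual graph, reachable from Hall: {Hall, A, B, C, D, F}.
Min-cut edges: D→E (5), D→G (14), F→Exit (4); capacity 5 + 14 + 4 = 23.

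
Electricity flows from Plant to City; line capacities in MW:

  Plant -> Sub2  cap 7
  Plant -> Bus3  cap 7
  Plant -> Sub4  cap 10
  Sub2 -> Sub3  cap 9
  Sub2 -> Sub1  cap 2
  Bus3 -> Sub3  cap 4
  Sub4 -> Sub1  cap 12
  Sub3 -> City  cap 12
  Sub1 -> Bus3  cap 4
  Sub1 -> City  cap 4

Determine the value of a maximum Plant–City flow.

15

Augment Plant→Sub2→Sub3→City: bottleneck 7, flow now 7.
Augment Plant→Bus3→Sub3→City: bottleneck 4, flow now 11.
Augment Plant→Sub4→Sub1→City: bottleneck 4, flow now 15.
No augmenting path remains; maximum flow = 15.
In the residual graph, reachable from Plant: {Plant, Bus3, Sub4, Sub1}.
Min-cut edges: Plant→Sub2 (7), Bus3→Sub3 (4), Sub1→City (4); capacity 7 + 4 + 4 = 15.
This cut is saturated, so no flow can exceed 15.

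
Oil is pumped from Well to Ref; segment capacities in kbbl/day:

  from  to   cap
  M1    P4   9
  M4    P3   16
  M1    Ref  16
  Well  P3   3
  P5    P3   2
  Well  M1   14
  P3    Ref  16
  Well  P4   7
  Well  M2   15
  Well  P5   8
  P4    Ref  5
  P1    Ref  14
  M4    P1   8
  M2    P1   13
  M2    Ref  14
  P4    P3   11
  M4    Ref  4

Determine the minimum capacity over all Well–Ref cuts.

Augment Well→M2→Ref: bottleneck 14, flow now 14.
Augment Well→M1→Ref: bottleneck 14, flow now 28.
Augment Well→P4→Ref: bottleneck 5, flow now 33.
Augment Well→P3→Ref: bottleneck 3, flow now 36.
Augment Well→M2→P1→Ref: bottleneck 1, flow now 37.
Augment Well→P5→P3→Ref: bottleneck 2, flow now 39.
Augment Well→P4→P3→Ref: bottleneck 2, flow now 41.
No augmenting path remains; maximum flow = 41.
By max-flow min-cut, the minimum cut capacity equals the max flow.
In the residual graph, reachable from Well: {Well, P5}.
Min-cut edges: Well→M2 (15), Well→M1 (14), Well→P4 (7), Well→P3 (3), P5→P3 (2); capacity 15 + 14 + 7 + 3 + 2 = 41.

41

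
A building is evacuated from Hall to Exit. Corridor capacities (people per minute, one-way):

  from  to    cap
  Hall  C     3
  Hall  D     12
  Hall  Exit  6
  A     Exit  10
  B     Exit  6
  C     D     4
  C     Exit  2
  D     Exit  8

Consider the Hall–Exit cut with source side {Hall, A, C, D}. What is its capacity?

Edges leaving {Hall, A, C, D}: Hall→Exit (6), A→Exit (10), C→Exit (2), D→Exit (8).
Cut capacity = 6 + 10 + 2 + 8 = 26.

26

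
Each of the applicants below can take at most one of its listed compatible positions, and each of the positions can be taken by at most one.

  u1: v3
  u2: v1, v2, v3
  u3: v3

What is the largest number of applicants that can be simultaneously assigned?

2

Unit-capacity flow: source→left, listed edges, right→sink; max matching = max flow.
Augmenting path u1→v3 (+1); matched 1.
Augmenting path u2→v1 (+1); matched 2.
No augmenting path remains; maximum matching = 2.
König certificate: {u2, v3} is a vertex cover of size 2 (every listed pair touches it), so no matching can be larger.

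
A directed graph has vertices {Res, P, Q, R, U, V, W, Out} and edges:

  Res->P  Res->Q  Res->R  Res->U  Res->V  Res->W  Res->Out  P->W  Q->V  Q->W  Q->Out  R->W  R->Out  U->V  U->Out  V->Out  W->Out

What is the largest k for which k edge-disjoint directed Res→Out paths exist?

Assign every edge capacity 1; by Menger, the answer equals the max flow.
Path Res→Out (+1); total 1.
Path Res→Q→Out (+1); total 2.
Path Res→R→Out (+1); total 3.
Path Res→U→Out (+1); total 4.
Path Res→V→Out (+1); total 5.
Path Res→W→Out (+1); total 6.
No residual Res→Out path; max flow = 6.
Certifying cut of size 6: {Res→Out, Res→Q, Res→R, Res→U, Res→V, W→Out}.

6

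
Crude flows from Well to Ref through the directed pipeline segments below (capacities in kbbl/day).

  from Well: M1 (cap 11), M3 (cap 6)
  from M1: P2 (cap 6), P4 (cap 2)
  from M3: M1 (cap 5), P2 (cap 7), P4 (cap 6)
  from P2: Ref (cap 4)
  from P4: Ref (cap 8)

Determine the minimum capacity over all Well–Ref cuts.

12

Augment Well→M1→P2→Ref: bottleneck 4, flow now 4.
Augment Well→M1→P4→Ref: bottleneck 2, flow now 6.
Augment Well→M3→P4→Ref: bottleneck 6, flow now 12.
No augmenting path remains; maximum flow = 12.
By max-flow min-cut, the minimum cut capacity equals the max flow.
In the residual graph, reachable from Well: {Well, M1, P2}.
Min-cut edges: Well→M3 (6), M1→P4 (2), P2→Ref (4); capacity 6 + 2 + 4 = 12.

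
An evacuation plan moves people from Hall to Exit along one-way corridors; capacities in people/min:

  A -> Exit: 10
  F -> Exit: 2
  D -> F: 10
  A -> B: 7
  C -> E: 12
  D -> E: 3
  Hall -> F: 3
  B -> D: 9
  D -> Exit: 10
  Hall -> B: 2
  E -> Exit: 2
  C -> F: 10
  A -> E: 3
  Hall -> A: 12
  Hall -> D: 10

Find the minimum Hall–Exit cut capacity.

24

Augment Hall→A→Exit: bottleneck 10, flow now 10.
Augment Hall→D→Exit: bottleneck 10, flow now 20.
Augment Hall→F→Exit: bottleneck 2, flow now 22.
Augment Hall→A→E→Exit: bottleneck 2, flow now 24.
No augmenting path remains; maximum flow = 24.
By max-flow min-cut, the minimum cut capacity equals the max flow.
In the residual graph, reachable from Hall: {Hall, A, B, D, E, F}.
Min-cut edges: A→Exit (10), D→Exit (10), E→Exit (2), F→Exit (2); capacity 10 + 10 + 2 + 2 = 24.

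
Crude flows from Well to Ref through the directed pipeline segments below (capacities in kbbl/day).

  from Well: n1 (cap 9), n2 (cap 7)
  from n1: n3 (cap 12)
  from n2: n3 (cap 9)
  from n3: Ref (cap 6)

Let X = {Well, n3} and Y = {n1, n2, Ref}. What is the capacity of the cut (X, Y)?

22

Edges leaving {Well, n3}: Well→n1 (9), Well→n2 (7), n3→Ref (6).
Cut capacity = 9 + 7 + 6 = 22.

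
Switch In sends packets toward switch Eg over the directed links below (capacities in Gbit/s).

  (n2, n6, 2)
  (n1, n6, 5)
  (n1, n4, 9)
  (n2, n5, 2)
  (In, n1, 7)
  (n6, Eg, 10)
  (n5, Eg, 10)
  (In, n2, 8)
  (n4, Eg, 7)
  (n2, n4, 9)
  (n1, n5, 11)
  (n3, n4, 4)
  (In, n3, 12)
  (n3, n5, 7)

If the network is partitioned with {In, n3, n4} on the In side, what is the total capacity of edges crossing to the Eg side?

29

Edges leaving {In, n3, n4}: In→n1 (7), In→n2 (8), n3→n5 (7), n4→Eg (7).
Cut capacity = 7 + 8 + 7 + 7 = 29.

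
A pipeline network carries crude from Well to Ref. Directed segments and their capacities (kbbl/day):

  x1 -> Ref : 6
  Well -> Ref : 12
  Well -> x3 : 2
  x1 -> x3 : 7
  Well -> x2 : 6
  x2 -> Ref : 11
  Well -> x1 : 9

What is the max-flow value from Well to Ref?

Augment Well→Ref: bottleneck 12, flow now 12.
Augment Well→x1→Ref: bottleneck 6, flow now 18.
Augment Well→x2→Ref: bottleneck 6, flow now 24.
No augmenting path remains; maximum flow = 24.
In the residual graph, reachable from Well: {Well, x1, x3}.
Min-cut edges: Well→x2 (6), Well→Ref (12), x1→Ref (6); capacity 6 + 12 + 6 = 24.
This cut is saturated, so no flow can exceed 24.

24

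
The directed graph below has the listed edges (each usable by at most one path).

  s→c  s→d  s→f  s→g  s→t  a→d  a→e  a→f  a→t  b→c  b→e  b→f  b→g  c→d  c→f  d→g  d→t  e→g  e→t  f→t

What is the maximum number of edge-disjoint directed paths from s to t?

Assign every edge capacity 1; by Menger, the answer equals the max flow.
Path s→t (+1); total 1.
Path s→d→t (+1); total 2.
Path s→f→t (+1); total 3.
No residual s→t path; max flow = 3.
Certifying cut of size 3: {d→t, f→t, s→t}.

3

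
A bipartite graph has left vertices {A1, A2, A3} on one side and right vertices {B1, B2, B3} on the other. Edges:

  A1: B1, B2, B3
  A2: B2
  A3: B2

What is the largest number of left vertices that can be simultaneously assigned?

2

Unit-capacity flow: source→left, listed edges, right→sink; max matching = max flow.
Augmenting path A1→B1 (+1); matched 1.
Augmenting path A2→B2 (+1); matched 2.
No augmenting path remains; maximum matching = 2.
König certificate: {A1, B2} is a vertex cover of size 2 (every listed pair touches it), so no matching can be larger.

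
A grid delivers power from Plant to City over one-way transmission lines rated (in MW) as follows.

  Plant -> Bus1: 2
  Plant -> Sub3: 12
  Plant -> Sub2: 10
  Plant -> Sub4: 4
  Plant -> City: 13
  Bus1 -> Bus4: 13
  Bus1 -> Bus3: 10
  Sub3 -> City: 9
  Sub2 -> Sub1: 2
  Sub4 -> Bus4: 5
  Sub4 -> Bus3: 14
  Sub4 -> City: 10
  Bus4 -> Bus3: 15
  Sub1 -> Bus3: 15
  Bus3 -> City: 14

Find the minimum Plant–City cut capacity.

Augment Plant→City: bottleneck 13, flow now 13.
Augment Plant→Sub3→City: bottleneck 9, flow now 22.
Augment Plant→Sub4→City: bottleneck 4, flow now 26.
Augment Plant→Bus1→Bus3→City: bottleneck 2, flow now 28.
Augment Plant→Sub2→Sub1→Bus3→City: bottleneck 2, flow now 30.
No augmenting path remains; maximum flow = 30.
By max-flow min-cut, the minimum cut capacity equals the max flow.
In the residual graph, reachable from Plant: {Plant, Sub3, Sub2}.
Min-cut edges: Plant→Bus1 (2), Plant→Sub4 (4), Plant→City (13), Sub3→City (9), Sub2→Sub1 (2); capacity 2 + 4 + 13 + 9 + 2 = 30.

30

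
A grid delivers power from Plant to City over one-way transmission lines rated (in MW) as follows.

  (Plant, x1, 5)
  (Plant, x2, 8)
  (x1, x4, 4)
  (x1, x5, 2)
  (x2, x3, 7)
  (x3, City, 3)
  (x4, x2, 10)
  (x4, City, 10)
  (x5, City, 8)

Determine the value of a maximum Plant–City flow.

8

Augment Plant→x1→x4→City: bottleneck 4, flow now 4.
Augment Plant→x1→x5→City: bottleneck 1, flow now 5.
Augment Plant→x2→x3→City: bottleneck 3, flow now 8.
No augmenting path remains; maximum flow = 8.
In the residual graph, reachable from Plant: {Plant, x2, x3}.
Min-cut edges: Plant→x1 (5), x3→City (3); capacity 5 + 3 = 8.
This cut is saturated, so no flow can exceed 8.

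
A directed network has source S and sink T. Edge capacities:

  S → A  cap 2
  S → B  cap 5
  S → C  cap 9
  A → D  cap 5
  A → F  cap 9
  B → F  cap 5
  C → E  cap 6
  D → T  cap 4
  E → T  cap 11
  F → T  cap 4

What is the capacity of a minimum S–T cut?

12

Augment S→A→D→T: bottleneck 2, flow now 2.
Augment S→B→F→T: bottleneck 4, flow now 6.
Augment S→C→E→T: bottleneck 6, flow now 12.
No augmenting path remains; maximum flow = 12.
By max-flow min-cut, the minimum cut capacity equals the max flow.
In the residual graph, reachable from S: {S, B, C, F}.
Min-cut edges: S→A (2), C→E (6), F→T (4); capacity 2 + 6 + 4 = 12.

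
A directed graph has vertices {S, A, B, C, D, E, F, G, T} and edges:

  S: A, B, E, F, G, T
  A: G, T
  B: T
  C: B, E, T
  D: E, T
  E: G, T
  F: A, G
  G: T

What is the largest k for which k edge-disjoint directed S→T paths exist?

Assign every edge capacity 1; by Menger, the answer equals the max flow.
Path S→T (+1); total 1.
Path S→A→T (+1); total 2.
Path S→B→T (+1); total 3.
Path S→E→T (+1); total 4.
Path S→G→T (+1); total 5.
No residual S→T path; max flow = 5.
Certifying cut of size 5: {A→T, G→T, S→B, S→E, S→T}.

5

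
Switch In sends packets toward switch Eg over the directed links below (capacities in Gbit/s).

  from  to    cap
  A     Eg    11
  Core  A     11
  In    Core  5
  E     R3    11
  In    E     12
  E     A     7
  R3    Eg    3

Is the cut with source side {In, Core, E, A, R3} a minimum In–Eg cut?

Given cut capacity: 11 + 3 = 14.
Augment In→Core→A→Eg: bottleneck 5, flow now 5.
Augment In→E→A→Eg: bottleneck 6, flow now 11.
Augment In→E→R3→Eg: bottleneck 3, flow now 14.
No augmenting path remains; maximum flow = 14.
Cut capacity 14 equals the max flow, so it is a minimum cut.

Yes — it is a minimum cut (capacity 14).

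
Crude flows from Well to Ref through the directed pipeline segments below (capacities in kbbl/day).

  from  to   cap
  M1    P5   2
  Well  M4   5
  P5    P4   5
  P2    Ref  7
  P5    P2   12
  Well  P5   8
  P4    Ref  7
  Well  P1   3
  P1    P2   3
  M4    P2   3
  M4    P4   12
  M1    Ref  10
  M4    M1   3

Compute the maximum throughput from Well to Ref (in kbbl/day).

Augment Well→M4→P4→Ref: bottleneck 5, flow now 5.
Augment Well→P1→P2→Ref: bottleneck 3, flow now 8.
Augment Well→P5→P4→Ref: bottleneck 2, flow now 10.
Augment Well→P5→P2→Ref: bottleneck 4, flow now 14.
Augment Well→P5→P4→M4→M1→Ref: bottleneck 2, flow now 16. (uses reverse residual edge)
No augmenting path remains; maximum flow = 16.
In the residual graph, reachable from Well: {Well}.
Min-cut edges: Well→M4 (5), Well→P1 (3), Well→P5 (8); capacity 5 + 3 + 8 = 16.
This cut is saturated, so no flow can exceed 16.

16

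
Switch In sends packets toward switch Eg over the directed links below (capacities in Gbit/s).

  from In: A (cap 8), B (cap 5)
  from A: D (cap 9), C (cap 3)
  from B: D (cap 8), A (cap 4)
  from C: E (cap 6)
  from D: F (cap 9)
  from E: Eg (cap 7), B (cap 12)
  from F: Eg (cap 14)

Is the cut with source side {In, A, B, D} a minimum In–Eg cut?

Yes — it is a minimum cut (capacity 12).

Given cut capacity: 3 + 9 = 12.
Augment In→A→C→E→Eg: bottleneck 3, flow now 3.
Augment In→A→D→F→Eg: bottleneck 5, flow now 8.
Augment In→B→D→F→Eg: bottleneck 4, flow now 12.
No augmenting path remains; maximum flow = 12.
Cut capacity 12 equals the max flow, so it is a minimum cut.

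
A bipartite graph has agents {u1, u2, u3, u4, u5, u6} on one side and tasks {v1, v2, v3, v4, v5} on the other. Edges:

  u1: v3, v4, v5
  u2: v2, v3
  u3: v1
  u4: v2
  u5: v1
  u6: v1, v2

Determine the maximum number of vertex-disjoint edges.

Unit-capacity flow: source→left, listed edges, right→sink; max matching = max flow.
Augmenting path u1→v3 (+1); matched 1.
Augmenting path u2→v2 (+1); matched 2.
Augmenting path u3→v1 (+1); matched 3.
Augmenting path u4→v2→u2→v3→u1→v4 (+1); matched 4.
No augmenting path remains; maximum matching = 4.
König certificate: {u1, u2, v1, v2} is a vertex cover of size 4 (every listed pair touches it), so no matching can be larger.

4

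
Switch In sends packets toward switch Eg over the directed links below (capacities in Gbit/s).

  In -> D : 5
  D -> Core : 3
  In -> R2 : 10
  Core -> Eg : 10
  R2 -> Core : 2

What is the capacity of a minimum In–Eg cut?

Augment In→R2→Core→Eg: bottleneck 2, flow now 2.
Augment In→D→Core→Eg: bottleneck 3, flow now 5.
No augmenting path remains; maximum flow = 5.
By max-flow min-cut, the minimum cut capacity equals the max flow.
In the residual graph, reachable from In: {In, R2, D}.
Min-cut edges: R2→Core (2), D→Core (3); capacity 2 + 3 = 5.

5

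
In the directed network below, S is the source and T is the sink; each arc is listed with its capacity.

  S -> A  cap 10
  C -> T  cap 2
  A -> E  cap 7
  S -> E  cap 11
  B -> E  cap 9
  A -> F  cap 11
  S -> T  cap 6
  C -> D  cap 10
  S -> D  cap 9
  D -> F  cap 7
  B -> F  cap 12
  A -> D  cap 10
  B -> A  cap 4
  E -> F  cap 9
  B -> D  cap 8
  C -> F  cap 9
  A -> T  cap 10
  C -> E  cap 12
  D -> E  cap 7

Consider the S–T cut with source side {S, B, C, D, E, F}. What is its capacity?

Edges leaving {S, B, C, D, E, F}: S→A (10), S→T (6), B→A (4), C→T (2).
Cut capacity = 10 + 6 + 4 + 2 = 22.

22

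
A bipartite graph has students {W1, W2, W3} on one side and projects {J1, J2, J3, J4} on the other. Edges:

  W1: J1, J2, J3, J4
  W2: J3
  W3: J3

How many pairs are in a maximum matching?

2

Unit-capacity flow: source→left, listed edges, right→sink; max matching = max flow.
Augmenting path W1→J1 (+1); matched 1.
Augmenting path W2→J3 (+1); matched 2.
No augmenting path remains; maximum matching = 2.
König certificate: {W1, J3} is a vertex cover of size 2 (every listed pair touches it), so no matching can be larger.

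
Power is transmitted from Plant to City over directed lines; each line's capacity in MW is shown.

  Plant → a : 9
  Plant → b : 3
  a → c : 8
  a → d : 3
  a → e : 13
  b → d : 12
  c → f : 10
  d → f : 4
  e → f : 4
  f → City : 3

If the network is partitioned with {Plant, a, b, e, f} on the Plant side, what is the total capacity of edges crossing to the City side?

Edges leaving {Plant, a, b, e, f}: a→c (8), a→d (3), b→d (12), f→City (3).
Cut capacity = 8 + 3 + 12 + 3 = 26.

26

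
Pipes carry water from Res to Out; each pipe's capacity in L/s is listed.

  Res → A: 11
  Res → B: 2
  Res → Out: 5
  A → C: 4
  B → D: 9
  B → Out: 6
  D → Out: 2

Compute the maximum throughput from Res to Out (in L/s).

Augment Res→Out: bottleneck 5, flow now 5.
Augment Res→B→Out: bottleneck 2, flow now 7.
No augmenting path remains; maximum flow = 7.
In the residual graph, reachable from Res: {Res, A, C}.
Min-cut edges: Res→B (2), Res→Out (5); capacity 2 + 5 = 7.
This cut is saturated, so no flow can exceed 7.

7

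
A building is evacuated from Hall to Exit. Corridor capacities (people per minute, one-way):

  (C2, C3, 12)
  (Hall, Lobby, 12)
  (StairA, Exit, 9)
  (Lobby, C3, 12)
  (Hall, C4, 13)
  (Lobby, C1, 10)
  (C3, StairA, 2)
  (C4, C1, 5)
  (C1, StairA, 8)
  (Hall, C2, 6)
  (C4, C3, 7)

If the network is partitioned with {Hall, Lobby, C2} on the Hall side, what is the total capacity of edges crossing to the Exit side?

Edges leaving {Hall, Lobby, C2}: Hall→C4 (13), Lobby→C1 (10), Lobby→C3 (12), C2→C3 (12).
Cut capacity = 13 + 10 + 12 + 12 = 47.

47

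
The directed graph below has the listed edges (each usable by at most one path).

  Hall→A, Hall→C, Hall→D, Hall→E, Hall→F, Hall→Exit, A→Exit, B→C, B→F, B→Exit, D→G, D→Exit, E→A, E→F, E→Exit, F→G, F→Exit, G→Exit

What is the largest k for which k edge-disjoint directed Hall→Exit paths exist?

5

Assign every edge capacity 1; by Menger, the answer equals the max flow.
Path Hall→Exit (+1); total 1.
Path Hall→A→Exit (+1); total 2.
Path Hall→D→Exit (+1); total 3.
Path Hall→E→Exit (+1); total 4.
Path Hall→F→Exit (+1); total 5.
No residual Hall→Exit path; max flow = 5.
Certifying cut of size 5: {Hall→A, Hall→D, Hall→E, Hall→Exit, Hall→F}.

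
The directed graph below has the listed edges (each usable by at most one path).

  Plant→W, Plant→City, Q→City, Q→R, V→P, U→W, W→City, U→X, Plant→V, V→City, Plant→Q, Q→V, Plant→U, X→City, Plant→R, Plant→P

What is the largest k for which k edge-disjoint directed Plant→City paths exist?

Assign every edge capacity 1; by Menger, the answer equals the max flow.
Path Plant→City (+1); total 1.
Path Plant→Q→City (+1); total 2.
Path Plant→V→City (+1); total 3.
Path Plant→W→City (+1); total 4.
Path Plant→U→X→City (+1); total 5.
No residual Plant→City path; max flow = 5.
Certifying cut of size 5: {Plant→City, Plant→Q, Plant→U, Plant→V, Plant→W}.

5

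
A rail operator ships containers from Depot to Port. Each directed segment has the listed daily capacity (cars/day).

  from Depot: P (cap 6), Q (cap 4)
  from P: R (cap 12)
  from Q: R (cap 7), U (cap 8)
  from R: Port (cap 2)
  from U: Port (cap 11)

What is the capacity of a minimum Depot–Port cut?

Augment Depot→P→R→Port: bottleneck 2, flow now 2.
Augment Depot→Q→U→Port: bottleneck 4, flow now 6.
No augmenting path remains; maximum flow = 6.
By max-flow min-cut, the minimum cut capacity equals the max flow.
In the residual graph, reachable from Depot: {Depot, P, R}.
Min-cut edges: Depot→Q (4), R→Port (2); capacity 4 + 2 = 6.

6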